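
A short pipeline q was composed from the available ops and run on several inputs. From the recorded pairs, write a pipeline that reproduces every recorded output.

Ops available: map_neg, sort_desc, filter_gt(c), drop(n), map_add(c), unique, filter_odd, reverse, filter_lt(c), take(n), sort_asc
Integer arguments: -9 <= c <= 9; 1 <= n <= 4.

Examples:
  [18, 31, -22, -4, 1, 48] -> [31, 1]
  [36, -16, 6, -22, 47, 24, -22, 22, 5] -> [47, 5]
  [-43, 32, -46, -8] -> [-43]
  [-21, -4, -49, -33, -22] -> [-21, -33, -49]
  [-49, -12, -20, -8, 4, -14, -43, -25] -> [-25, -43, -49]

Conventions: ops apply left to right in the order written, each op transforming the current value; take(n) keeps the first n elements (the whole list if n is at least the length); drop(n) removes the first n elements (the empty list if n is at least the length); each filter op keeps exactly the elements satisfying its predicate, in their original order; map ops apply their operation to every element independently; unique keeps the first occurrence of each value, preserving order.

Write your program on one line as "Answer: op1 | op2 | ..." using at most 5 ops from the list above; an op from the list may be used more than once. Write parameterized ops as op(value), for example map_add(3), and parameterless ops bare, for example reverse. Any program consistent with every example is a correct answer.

reverse | sort_desc | unique | filter_odd

Check, running the answer program on each example:
  [18, 31, -22, -4, 1, 48] -> [48, 1, -4, -22, 31, 18] -> [48, 31, 18, 1, -4, -22] -> [48, 31, 18, 1, -4, -22] -> [31, 1]
  [36, -16, 6, -22, 47, 24, -22, 22, 5] -> [5, 22, -22, 24, 47, -22, 6, -16, 36] -> [47, 36, 24, 22, 6, 5, -16, -22, -22] -> [47, 36, 24, 22, 6, 5, -16, -22] -> [47, 5]
  [-43, 32, -46, -8] -> [-8, -46, 32, -43] -> [32, -8, -43, -46] -> [32, -8, -43, -46] -> [-43]
  [-21, -4, -49, -33, -22] -> [-22, -33, -49, -4, -21] -> [-4, -21, -22, -33, -49] -> [-4, -21, -22, -33, -49] -> [-21, -33, -49]
  [-49, -12, -20, -8, 4, -14, -43, -25] -> [-25, -43, -14, 4, -8, -20, -12, -49] -> [4, -8, -12, -14, -20, -25, -43, -49] -> [4, -8, -12, -14, -20, -25, -43, -49] -> [-25, -43, -49]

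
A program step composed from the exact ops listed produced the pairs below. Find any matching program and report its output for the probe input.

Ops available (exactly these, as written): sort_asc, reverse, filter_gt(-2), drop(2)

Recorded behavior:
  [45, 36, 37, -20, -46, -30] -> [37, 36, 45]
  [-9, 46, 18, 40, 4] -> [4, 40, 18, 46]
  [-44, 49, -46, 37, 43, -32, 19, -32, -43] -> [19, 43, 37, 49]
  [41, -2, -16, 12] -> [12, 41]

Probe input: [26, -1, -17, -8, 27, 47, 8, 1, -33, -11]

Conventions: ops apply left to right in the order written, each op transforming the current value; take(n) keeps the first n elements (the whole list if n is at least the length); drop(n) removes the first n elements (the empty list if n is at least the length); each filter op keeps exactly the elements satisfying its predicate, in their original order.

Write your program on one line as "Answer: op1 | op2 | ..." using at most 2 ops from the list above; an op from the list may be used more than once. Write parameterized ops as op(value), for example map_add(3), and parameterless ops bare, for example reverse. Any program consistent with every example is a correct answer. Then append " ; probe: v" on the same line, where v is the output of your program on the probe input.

filter_gt(-2) | reverse ; probe: [1, 8, 47, 27, -1, 26]

Check, running the answer program on each example:
  [45, 36, 37, -20, -46, -30] -> [45, 36, 37] -> [37, 36, 45]
  [-9, 46, 18, 40, 4] -> [46, 18, 40, 4] -> [4, 40, 18, 46]
  [-44, 49, -46, 37, 43, -32, 19, -32, -43] -> [49, 37, 43, 19] -> [19, 43, 37, 49]
  [41, -2, -16, 12] -> [41, 12] -> [12, 41]
  probe: [26, -1, -17, -8, 27, 47, 8, 1, -33, -11] -> [26, -1, 27, 47, 8, 1] -> [1, 8, 47, 27, -1, 26]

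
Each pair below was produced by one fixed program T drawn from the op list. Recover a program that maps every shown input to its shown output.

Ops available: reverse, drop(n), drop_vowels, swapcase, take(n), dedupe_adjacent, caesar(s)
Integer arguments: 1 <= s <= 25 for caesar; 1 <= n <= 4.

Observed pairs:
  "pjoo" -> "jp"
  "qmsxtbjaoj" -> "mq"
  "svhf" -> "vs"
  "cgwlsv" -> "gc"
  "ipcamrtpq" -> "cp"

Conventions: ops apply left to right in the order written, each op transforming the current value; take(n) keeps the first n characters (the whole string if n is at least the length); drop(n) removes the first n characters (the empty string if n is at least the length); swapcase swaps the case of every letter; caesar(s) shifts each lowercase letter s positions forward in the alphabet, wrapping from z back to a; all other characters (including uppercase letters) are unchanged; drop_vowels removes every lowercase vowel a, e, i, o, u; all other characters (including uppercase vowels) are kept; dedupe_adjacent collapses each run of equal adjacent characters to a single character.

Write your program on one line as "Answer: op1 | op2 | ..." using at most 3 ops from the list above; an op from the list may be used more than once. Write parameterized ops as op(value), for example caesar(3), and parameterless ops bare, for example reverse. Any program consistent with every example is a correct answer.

drop_vowels | take(2) | reverse

Check, running the answer program on each example:
  "pjoo" -> "pj" -> "pj" -> "jp"
  "qmsxtbjaoj" -> "qmsxtbjj" -> "qm" -> "mq"
  "svhf" -> "svhf" -> "sv" -> "vs"
  "cgwlsv" -> "cgwlsv" -> "cg" -> "gc"
  "ipcamrtpq" -> "pcmrtpq" -> "pc" -> "cp"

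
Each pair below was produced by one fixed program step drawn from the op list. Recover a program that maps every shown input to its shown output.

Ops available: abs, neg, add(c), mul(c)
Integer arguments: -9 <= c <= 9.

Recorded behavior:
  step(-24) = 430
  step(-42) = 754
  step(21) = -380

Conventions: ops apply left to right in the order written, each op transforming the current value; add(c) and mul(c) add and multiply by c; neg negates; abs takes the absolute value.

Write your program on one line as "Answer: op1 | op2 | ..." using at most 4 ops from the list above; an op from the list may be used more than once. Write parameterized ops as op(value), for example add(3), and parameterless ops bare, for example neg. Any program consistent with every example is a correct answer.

mul(9) | add(1) | mul(-2)

Check, running the answer program on each example:
  -24 -> -216 -> -215 -> 430
  -42 -> -378 -> -377 -> 754
  21 -> 189 -> 190 -> -380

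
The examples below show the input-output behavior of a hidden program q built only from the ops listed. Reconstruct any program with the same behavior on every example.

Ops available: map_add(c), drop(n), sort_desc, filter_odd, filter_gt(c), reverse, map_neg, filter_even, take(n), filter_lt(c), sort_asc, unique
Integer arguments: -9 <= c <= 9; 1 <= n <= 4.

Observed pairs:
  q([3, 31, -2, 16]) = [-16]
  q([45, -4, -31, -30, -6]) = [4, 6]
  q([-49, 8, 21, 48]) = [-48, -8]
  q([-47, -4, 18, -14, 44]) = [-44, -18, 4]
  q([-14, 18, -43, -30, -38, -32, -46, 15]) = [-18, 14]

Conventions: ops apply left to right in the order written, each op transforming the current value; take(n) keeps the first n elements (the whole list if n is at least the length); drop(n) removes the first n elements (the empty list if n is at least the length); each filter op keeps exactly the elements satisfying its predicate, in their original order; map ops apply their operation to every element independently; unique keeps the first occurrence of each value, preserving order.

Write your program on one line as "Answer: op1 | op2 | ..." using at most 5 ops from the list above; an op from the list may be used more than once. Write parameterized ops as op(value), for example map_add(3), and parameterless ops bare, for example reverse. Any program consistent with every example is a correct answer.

reverse | sort_desc | take(3) | filter_even | map_neg

Check, running the answer program on each example:
  [3, 31, -2, 16] -> [16, -2, 31, 3] -> [31, 16, 3, -2] -> [31, 16, 3] -> [16] -> [-16]
  [45, -4, -31, -30, -6] -> [-6, -30, -31, -4, 45] -> [45, -4, -6, -30, -31] -> [45, -4, -6] -> [-4, -6] -> [4, 6]
  [-49, 8, 21, 48] -> [48, 21, 8, -49] -> [48, 21, 8, -49] -> [48, 21, 8] -> [48, 8] -> [-48, -8]
  [-47, -4, 18, -14, 44] -> [44, -14, 18, -4, -47] -> [44, 18, -4, -14, -47] -> [44, 18, -4] -> [44, 18, -4] -> [-44, -18, 4]
  [-14, 18, -43, -30, -38, -32, -46, 15] -> [15, -46, -32, -38, -30, -43, 18, -14] -> [18, 15, -14, -30, -32, -38, -43, -46] -> [18, 15, -14] -> [18, -14] -> [-18, 14]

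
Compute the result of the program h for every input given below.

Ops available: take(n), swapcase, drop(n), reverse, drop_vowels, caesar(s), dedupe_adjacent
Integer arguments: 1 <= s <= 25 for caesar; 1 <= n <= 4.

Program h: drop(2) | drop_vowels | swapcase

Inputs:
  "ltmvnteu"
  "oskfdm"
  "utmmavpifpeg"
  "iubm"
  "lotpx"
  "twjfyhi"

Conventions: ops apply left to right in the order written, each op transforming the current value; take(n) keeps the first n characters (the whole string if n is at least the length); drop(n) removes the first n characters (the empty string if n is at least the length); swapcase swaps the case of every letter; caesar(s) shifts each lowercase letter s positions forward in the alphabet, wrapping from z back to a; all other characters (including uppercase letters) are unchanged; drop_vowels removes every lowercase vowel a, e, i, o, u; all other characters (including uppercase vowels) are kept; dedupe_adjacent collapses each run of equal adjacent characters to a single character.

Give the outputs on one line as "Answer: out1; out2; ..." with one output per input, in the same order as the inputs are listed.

Execution, op by op:
  "ltmvnteu" -> "mvnteu" -> "mvnt" -> "MVNT"
  "oskfdm" -> "kfdm" -> "kfdm" -> "KFDM"
  "utmmavpifpeg" -> "mmavpifpeg" -> "mmvpfpg" -> "MMVPFPG"
  "iubm" -> "bm" -> "bm" -> "BM"
  "lotpx" -> "tpx" -> "tpx" -> "TPX"
  "twjfyhi" -> "jfyhi" -> "jfyh" -> "JFYH"

"MVNT"; "KFDM"; "MMVPFPG"; "BM"; "TPX"; "JFYH"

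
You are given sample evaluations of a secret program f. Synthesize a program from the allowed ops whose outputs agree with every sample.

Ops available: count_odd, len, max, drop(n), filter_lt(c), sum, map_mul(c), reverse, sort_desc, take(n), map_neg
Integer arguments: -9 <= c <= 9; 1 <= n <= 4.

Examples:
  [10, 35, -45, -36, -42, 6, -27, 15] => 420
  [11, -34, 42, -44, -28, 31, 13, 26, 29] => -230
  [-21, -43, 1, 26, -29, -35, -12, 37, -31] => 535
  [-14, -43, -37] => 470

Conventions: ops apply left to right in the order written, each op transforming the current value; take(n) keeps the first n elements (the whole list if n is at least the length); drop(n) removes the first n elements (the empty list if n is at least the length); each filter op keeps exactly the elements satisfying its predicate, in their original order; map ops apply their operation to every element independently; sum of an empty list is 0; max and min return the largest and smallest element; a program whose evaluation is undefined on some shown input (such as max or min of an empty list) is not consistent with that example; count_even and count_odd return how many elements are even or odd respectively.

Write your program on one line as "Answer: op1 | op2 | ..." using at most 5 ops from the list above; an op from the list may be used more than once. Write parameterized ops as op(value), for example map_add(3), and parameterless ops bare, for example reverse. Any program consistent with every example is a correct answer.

sort_desc | map_mul(5) | map_mul(-1) | sort_desc | sum

Check, running the answer program on each example:
  [10, 35, -45, -36, -42, 6, -27, 15] -> [35, 15, 10, 6, -27, -36, -42, -45] -> [175, 75, 50, 30, -135, -180, -210, -225] -> [-175, -75, -50, -30, 135, 180, 210, 225] -> [225, 210, 180, 135, -30, -50, -75, -175] -> 420
  [11, -34, 42, -44, -28, 31, 13, 26, 29] -> [42, 31, 29, 26, 13, 11, -28, -34, -44] -> [210, 155, 145, 130, 65, 55, -140, -170, -220] -> [-210, -155, -145, -130, -65, -55, 140, 170, 220] -> [220, 170, 140, -55, -65, -130, -145, -155, -210] -> -230
  [-21, -43, 1, 26, -29, -35, -12, 37, -31] -> [37, 26, 1, -12, -21, -29, -31, -35, -43] -> [185, 130, 5, -60, -105, -145, -155, -175, -215] -> [-185, -130, -5, 60, 105, 145, 155, 175, 215] -> [215, 175, 155, 145, 105, 60, -5, -130, -185] -> 535
  [-14, -43, -37] -> [-14, -37, -43] -> [-70, -185, -215] -> [70, 185, 215] -> [215, 185, 70] -> 470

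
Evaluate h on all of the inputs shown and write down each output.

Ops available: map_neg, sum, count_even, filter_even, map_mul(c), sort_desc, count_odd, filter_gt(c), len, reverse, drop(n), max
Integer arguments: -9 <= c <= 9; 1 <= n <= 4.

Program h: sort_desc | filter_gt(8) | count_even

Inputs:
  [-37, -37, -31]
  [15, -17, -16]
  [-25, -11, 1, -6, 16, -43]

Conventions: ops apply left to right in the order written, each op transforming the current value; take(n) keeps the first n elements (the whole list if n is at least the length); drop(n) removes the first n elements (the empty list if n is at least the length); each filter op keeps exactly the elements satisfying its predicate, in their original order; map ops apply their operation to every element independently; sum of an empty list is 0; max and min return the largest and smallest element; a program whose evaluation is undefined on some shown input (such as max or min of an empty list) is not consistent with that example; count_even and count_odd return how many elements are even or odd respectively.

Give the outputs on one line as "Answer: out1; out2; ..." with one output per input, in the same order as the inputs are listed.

0; 0; 1

Execution, op by op:
  [-37, -37, -31] -> [-31, -37, -37] -> [] -> 0
  [15, -17, -16] -> [15, -16, -17] -> [15] -> 0
  [-25, -11, 1, -6, 16, -43] -> [16, 1, -6, -11, -25, -43] -> [16] -> 1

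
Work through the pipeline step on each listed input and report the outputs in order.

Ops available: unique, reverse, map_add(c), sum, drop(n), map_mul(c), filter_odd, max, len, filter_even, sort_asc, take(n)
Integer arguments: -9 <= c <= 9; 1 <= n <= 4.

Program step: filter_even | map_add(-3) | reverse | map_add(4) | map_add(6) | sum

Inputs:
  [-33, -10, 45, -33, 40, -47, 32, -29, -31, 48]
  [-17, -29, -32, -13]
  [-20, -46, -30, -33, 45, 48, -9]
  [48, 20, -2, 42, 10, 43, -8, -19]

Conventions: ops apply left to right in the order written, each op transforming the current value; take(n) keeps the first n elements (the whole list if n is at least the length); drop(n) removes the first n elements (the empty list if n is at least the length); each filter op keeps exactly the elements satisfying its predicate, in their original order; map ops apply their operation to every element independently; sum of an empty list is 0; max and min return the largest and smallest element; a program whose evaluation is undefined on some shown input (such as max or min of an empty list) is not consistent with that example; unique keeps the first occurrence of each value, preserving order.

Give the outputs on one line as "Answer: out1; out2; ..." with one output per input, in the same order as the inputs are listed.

Execution, op by op:
  [-33, -10, 45, -33, 40, -47, 32, -29, -31, 48] -> [-10, 40, 32, 48] -> [-13, 37, 29, 45] -> [45, 29, 37, -13] -> [49, 33, 41, -9] -> [55, 39, 47, -3] -> 138
  [-17, -29, -32, -13] -> [-32] -> [-35] -> [-35] -> [-31] -> [-25] -> -25
  [-20, -46, -30, -33, 45, 48, -9] -> [-20, -46, -30, 48] -> [-23, -49, -33, 45] -> [45, -33, -49, -23] -> [49, -29, -45, -19] -> [55, -23, -39, -13] -> -20
  [48, 20, -2, 42, 10, 43, -8, -19] -> [48, 20, -2, 42, 10, -8] -> [45, 17, -5, 39, 7, -11] -> [-11, 7, 39, -5, 17, 45] -> [-7, 11, 43, -1, 21, 49] -> [-1, 17, 49, 5, 27, 55] -> 152

138; -25; -20; 152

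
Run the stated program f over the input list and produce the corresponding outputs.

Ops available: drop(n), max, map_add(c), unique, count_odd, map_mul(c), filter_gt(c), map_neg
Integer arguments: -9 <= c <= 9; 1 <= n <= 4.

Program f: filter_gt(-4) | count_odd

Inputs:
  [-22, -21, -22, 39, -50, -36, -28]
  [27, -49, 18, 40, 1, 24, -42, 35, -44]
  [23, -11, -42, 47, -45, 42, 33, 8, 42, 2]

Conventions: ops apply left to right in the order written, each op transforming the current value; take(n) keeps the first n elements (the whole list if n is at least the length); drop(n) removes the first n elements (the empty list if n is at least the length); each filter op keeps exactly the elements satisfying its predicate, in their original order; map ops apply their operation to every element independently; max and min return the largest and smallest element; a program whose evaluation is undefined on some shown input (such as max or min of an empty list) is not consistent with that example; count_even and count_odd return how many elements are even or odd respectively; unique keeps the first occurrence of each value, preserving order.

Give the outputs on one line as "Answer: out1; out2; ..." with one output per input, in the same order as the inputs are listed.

1; 3; 3

Execution, op by op:
  [-22, -21, -22, 39, -50, -36, -28] -> [39] -> 1
  [27, -49, 18, 40, 1, 24, -42, 35, -44] -> [27, 18, 40, 1, 24, 35] -> 3
  [23, -11, -42, 47, -45, 42, 33, 8, 42, 2] -> [23, 47, 42, 33, 8, 42, 2] -> 3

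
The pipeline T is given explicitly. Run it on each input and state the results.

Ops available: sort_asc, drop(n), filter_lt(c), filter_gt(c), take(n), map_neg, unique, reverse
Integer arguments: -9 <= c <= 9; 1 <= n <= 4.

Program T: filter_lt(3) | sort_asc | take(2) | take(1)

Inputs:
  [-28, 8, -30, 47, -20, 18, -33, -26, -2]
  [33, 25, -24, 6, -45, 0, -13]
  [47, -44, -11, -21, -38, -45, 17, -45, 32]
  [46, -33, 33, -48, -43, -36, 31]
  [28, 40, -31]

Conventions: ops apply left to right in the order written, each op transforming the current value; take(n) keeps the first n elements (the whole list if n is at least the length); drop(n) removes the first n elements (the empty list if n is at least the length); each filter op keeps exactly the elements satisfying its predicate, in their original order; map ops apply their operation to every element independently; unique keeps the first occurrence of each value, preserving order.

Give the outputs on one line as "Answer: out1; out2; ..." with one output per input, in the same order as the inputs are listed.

[-33]; [-45]; [-45]; [-48]; [-31]

Execution, op by op:
  [-28, 8, -30, 47, -20, 18, -33, -26, -2] -> [-28, -30, -20, -33, -26, -2] -> [-33, -30, -28, -26, -20, -2] -> [-33, -30] -> [-33]
  [33, 25, -24, 6, -45, 0, -13] -> [-24, -45, 0, -13] -> [-45, -24, -13, 0] -> [-45, -24] -> [-45]
  [47, -44, -11, -21, -38, -45, 17, -45, 32] -> [-44, -11, -21, -38, -45, -45] -> [-45, -45, -44, -38, -21, -11] -> [-45, -45] -> [-45]
  [46, -33, 33, -48, -43, -36, 31] -> [-33, -48, -43, -36] -> [-48, -43, -36, -33] -> [-48, -43] -> [-48]
  [28, 40, -31] -> [-31] -> [-31] -> [-31] -> [-31]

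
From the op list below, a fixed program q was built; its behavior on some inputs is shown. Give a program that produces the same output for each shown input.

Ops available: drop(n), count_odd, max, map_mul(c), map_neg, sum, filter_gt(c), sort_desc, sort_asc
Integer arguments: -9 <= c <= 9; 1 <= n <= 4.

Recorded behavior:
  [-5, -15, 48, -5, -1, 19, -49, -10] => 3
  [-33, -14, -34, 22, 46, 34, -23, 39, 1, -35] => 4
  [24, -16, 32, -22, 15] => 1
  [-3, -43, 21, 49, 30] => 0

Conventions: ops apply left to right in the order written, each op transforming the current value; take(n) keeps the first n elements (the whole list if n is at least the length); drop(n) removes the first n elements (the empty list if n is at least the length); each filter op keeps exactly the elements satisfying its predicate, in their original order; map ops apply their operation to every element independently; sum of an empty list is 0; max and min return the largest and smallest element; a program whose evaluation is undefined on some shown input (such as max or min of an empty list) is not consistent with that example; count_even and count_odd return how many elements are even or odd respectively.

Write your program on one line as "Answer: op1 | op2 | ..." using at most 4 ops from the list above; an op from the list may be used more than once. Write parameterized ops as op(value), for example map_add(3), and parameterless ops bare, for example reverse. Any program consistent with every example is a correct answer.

drop(1) | drop(3) | sort_asc | count_odd

Check, running the answer program on each example:
  [-5, -15, 48, -5, -1, 19, -49, -10] -> [-15, 48, -5, -1, 19, -49, -10] -> [-1, 19, -49, -10] -> [-49, -10, -1, 19] -> 3
  [-33, -14, -34, 22, 46, 34, -23, 39, 1, -35] -> [-14, -34, 22, 46, 34, -23, 39, 1, -35] -> [46, 34, -23, 39, 1, -35] -> [-35, -23, 1, 34, 39, 46] -> 4
  [24, -16, 32, -22, 15] -> [-16, 32, -22, 15] -> [15] -> [15] -> 1
  [-3, -43, 21, 49, 30] -> [-43, 21, 49, 30] -> [30] -> [30] -> 0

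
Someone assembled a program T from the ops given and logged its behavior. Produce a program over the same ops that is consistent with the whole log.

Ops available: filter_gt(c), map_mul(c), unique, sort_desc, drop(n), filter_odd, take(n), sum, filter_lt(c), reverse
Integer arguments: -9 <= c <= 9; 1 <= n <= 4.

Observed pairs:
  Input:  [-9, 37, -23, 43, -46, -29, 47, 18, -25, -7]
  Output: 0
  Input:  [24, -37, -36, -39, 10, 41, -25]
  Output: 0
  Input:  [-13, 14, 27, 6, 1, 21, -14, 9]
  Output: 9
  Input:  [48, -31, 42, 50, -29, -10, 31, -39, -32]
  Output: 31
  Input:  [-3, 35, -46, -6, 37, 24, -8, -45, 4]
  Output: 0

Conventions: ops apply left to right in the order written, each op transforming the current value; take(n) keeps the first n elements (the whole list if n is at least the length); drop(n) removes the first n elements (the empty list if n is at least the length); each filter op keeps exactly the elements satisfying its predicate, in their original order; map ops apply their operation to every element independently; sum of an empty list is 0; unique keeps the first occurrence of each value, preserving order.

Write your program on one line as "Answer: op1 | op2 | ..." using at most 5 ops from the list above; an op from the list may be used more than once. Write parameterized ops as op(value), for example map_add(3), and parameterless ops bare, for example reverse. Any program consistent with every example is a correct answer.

sort_desc | drop(3) | filter_odd | filter_gt(2) | sum

Check, running the answer program on each example:
  [-9, 37, -23, 43, -46, -29, 47, 18, -25, -7] -> [47, 43, 37, 18, -7, -9, -23, -25, -29, -46] -> [18, -7, -9, -23, -25, -29, -46] -> [-7, -9, -23, -25, -29] -> [] -> 0
  [24, -37, -36, -39, 10, 41, -25] -> [41, 24, 10, -25, -36, -37, -39] -> [-25, -36, -37, -39] -> [-25, -37, -39] -> [] -> 0
  [-13, 14, 27, 6, 1, 21, -14, 9] -> [27, 21, 14, 9, 6, 1, -13, -14] -> [9, 6, 1, -13, -14] -> [9, 1, -13] -> [9] -> 9
  [48, -31, 42, 50, -29, -10, 31, -39, -32] -> [50, 48, 42, 31, -10, -29, -31, -32, -39] -> [31, -10, -29, -31, -32, -39] -> [31, -29, -31, -39] -> [31] -> 31
  [-3, 35, -46, -6, 37, 24, -8, -45, 4] -> [37, 35, 24, 4, -3, -6, -8, -45, -46] -> [4, -3, -6, -8, -45, -46] -> [-3, -45] -> [] -> 0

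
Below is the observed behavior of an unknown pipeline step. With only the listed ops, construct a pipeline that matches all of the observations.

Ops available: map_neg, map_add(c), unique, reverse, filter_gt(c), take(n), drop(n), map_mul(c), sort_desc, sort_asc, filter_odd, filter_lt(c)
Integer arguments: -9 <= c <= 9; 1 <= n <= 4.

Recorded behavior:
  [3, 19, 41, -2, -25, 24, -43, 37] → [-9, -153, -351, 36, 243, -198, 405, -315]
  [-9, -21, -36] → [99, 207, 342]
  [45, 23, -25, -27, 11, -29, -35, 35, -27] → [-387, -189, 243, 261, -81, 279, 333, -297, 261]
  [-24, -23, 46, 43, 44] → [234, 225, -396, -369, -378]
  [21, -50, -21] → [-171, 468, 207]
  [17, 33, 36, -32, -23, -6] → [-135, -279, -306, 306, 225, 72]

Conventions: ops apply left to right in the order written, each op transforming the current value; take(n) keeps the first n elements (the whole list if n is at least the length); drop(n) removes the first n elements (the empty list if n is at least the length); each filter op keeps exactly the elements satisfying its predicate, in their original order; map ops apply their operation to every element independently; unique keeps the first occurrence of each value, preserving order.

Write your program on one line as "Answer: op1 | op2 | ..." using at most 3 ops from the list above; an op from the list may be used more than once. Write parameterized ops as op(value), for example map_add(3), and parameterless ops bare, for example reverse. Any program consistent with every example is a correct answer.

map_add(-2) | map_mul(-9)

Check, running the answer program on each example:
  [3, 19, 41, -2, -25, 24, -43, 37] -> [1, 17, 39, -4, -27, 22, -45, 35] -> [-9, -153, -351, 36, 243, -198, 405, -315]
  [-9, -21, -36] -> [-11, -23, -38] -> [99, 207, 342]
  [45, 23, -25, -27, 11, -29, -35, 35, -27] -> [43, 21, -27, -29, 9, -31, -37, 33, -29] -> [-387, -189, 243, 261, -81, 279, 333, -297, 261]
  [-24, -23, 46, 43, 44] -> [-26, -25, 44, 41, 42] -> [234, 225, -396, -369, -378]
  [21, -50, -21] -> [19, -52, -23] -> [-171, 468, 207]
  [17, 33, 36, -32, -23, -6] -> [15, 31, 34, -34, -25, -8] -> [-135, -279, -306, 306, 225, 72]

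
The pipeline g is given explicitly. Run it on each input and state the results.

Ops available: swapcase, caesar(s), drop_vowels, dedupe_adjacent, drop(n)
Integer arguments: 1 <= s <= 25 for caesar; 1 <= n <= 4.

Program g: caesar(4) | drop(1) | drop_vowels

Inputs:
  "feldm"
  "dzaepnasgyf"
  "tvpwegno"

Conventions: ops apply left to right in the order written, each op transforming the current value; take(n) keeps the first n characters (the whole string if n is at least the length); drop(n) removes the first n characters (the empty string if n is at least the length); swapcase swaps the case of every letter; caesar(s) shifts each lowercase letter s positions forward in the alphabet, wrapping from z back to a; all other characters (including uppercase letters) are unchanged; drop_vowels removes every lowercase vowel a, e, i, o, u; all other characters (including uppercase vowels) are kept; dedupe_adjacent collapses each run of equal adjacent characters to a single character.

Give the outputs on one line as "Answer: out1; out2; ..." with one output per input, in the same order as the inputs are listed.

Execution, op by op:
  "feldm" -> "jiphq" -> "iphq" -> "phq"
  "dzaepnasgyf" -> "hdeitrewkcj" -> "deitrewkcj" -> "dtrwkcj"
  "tvpwegno" -> "xztaikrs" -> "ztaikrs" -> "ztkrs"

"phq"; "dtrwkcj"; "ztkrs"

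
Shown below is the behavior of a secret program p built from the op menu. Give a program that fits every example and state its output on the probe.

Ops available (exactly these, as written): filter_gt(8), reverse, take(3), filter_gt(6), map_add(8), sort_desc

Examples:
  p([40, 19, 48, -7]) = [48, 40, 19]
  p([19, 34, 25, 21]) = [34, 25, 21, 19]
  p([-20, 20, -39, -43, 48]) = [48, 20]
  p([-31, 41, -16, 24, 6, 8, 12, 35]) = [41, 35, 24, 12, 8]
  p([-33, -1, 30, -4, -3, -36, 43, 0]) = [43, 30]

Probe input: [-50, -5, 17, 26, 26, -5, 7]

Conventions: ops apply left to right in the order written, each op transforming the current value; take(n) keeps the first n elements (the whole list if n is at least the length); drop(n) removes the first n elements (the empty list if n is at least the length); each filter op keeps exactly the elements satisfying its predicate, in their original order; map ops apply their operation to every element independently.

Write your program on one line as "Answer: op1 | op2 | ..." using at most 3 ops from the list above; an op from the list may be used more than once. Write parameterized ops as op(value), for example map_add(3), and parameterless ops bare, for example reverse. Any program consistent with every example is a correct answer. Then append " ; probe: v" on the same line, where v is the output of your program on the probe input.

filter_gt(6) | sort_desc ; probe: [26, 26, 17, 7]

Check, running the answer program on each example:
  [40, 19, 48, -7] -> [40, 19, 48] -> [48, 40, 19]
  [19, 34, 25, 21] -> [19, 34, 25, 21] -> [34, 25, 21, 19]
  [-20, 20, -39, -43, 48] -> [20, 48] -> [48, 20]
  [-31, 41, -16, 24, 6, 8, 12, 35] -> [41, 24, 8, 12, 35] -> [41, 35, 24, 12, 8]
  [-33, -1, 30, -4, -3, -36, 43, 0] -> [30, 43] -> [43, 30]
  probe: [-50, -5, 17, 26, 26, -5, 7] -> [17, 26, 26, 7] -> [26, 26, 17, 7]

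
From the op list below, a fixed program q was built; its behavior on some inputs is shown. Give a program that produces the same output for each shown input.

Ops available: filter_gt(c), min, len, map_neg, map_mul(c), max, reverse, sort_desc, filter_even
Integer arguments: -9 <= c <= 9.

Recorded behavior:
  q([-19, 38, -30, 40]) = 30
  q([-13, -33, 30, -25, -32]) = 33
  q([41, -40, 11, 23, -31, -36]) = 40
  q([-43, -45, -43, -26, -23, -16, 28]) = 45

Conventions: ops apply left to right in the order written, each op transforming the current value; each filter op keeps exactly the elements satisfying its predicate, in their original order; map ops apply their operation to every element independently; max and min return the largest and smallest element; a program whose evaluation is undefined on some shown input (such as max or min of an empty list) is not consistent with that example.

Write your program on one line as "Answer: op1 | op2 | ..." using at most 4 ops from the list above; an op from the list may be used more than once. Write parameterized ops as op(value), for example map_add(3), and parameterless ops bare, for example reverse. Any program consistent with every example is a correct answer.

map_neg | sort_desc | reverse | max

Check, running the answer program on each example:
  [-19, 38, -30, 40] -> [19, -38, 30, -40] -> [30, 19, -38, -40] -> [-40, -38, 19, 30] -> 30
  [-13, -33, 30, -25, -32] -> [13, 33, -30, 25, 32] -> [33, 32, 25, 13, -30] -> [-30, 13, 25, 32, 33] -> 33
  [41, -40, 11, 23, -31, -36] -> [-41, 40, -11, -23, 31, 36] -> [40, 36, 31, -11, -23, -41] -> [-41, -23, -11, 31, 36, 40] -> 40
  [-43, -45, -43, -26, -23, -16, 28] -> [43, 45, 43, 26, 23, 16, -28] -> [45, 43, 43, 26, 23, 16, -28] -> [-28, 16, 23, 26, 43, 43, 45] -> 45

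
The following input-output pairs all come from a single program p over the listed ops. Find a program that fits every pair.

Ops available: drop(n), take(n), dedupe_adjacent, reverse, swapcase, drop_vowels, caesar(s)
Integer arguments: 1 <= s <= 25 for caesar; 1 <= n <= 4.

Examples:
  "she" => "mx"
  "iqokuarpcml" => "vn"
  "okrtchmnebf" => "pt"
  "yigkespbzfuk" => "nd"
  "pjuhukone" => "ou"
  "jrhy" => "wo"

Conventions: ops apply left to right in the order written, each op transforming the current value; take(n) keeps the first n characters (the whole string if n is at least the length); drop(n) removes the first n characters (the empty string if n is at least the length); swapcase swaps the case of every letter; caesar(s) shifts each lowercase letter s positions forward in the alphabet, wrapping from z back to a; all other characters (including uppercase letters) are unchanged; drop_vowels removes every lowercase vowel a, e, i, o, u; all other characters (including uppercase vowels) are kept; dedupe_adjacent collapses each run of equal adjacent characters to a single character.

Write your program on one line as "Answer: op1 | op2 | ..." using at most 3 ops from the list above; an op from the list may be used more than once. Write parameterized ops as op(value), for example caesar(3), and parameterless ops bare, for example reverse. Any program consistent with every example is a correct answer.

take(2) | caesar(5) | reverse

Check, running the answer program on each example:
  "she" -> "sh" -> "xm" -> "mx"
  "iqokuarpcml" -> "iq" -> "nv" -> "vn"
  "okrtchmnebf" -> "ok" -> "tp" -> "pt"
  "yigkespbzfuk" -> "yi" -> "dn" -> "nd"
  "pjuhukone" -> "pj" -> "uo" -> "ou"
  "jrhy" -> "jr" -> "ow" -> "wo"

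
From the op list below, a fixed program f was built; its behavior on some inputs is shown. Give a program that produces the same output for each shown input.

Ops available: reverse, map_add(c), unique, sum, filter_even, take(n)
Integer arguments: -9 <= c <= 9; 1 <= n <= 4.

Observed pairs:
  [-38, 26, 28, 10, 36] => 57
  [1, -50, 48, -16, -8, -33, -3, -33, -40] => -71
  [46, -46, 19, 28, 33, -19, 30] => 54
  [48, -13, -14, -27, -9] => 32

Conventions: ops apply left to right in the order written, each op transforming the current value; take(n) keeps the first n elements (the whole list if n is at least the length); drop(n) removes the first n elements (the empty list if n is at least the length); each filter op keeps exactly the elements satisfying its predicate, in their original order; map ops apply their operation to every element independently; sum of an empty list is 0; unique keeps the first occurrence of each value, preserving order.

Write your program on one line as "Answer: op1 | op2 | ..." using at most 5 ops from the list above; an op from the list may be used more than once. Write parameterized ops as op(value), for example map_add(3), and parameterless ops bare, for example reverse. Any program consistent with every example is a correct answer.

filter_even | reverse | map_add(-1) | sum

Check, running the answer program on each example:
  [-38, 26, 28, 10, 36] -> [-38, 26, 28, 10, 36] -> [36, 10, 28, 26, -38] -> [35, 9, 27, 25, -39] -> 57
  [1, -50, 48, -16, -8, -33, -3, -33, -40] -> [-50, 48, -16, -8, -40] -> [-40, -8, -16, 48, -50] -> [-41, -9, -17, 47, -51] -> -71
  [46, -46, 19, 28, 33, -19, 30] -> [46, -46, 28, 30] -> [30, 28, -46, 46] -> [29, 27, -47, 45] -> 54
  [48, -13, -14, -27, -9] -> [48, -14] -> [-14, 48] -> [-15, 47] -> 32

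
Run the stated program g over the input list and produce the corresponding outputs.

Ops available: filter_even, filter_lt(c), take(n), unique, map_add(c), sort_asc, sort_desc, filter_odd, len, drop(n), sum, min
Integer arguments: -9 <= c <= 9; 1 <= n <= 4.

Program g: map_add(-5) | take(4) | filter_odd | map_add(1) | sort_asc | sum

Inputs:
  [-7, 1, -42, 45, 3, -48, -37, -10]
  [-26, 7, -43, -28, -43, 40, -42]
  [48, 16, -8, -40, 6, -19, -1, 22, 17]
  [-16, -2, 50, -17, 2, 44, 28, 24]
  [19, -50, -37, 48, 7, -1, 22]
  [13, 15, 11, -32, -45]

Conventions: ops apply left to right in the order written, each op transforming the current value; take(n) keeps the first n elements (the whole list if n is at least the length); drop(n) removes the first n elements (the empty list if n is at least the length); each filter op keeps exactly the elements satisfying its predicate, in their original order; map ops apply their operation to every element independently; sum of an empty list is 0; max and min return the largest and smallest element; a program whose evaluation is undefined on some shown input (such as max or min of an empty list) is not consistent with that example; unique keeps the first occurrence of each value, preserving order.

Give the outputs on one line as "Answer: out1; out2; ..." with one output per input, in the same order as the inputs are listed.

Execution, op by op:
  [-7, 1, -42, 45, 3, -48, -37, -10] -> [-12, -4, -47, 40, -2, -53, -42, -15] -> [-12, -4, -47, 40] -> [-47] -> [-46] -> [-46] -> -46
  [-26, 7, -43, -28, -43, 40, -42] -> [-31, 2, -48, -33, -48, 35, -47] -> [-31, 2, -48, -33] -> [-31, -33] -> [-30, -32] -> [-32, -30] -> -62
  [48, 16, -8, -40, 6, -19, -1, 22, 17] -> [43, 11, -13, -45, 1, -24, -6, 17, 12] -> [43, 11, -13, -45] -> [43, 11, -13, -45] -> [44, 12, -12, -44] -> [-44, -12, 12, 44] -> 0
  [-16, -2, 50, -17, 2, 44, 28, 24] -> [-21, -7, 45, -22, -3, 39, 23, 19] -> [-21, -7, 45, -22] -> [-21, -7, 45] -> [-20, -6, 46] -> [-20, -6, 46] -> 20
  [19, -50, -37, 48, 7, -1, 22] -> [14, -55, -42, 43, 2, -6, 17] -> [14, -55, -42, 43] -> [-55, 43] -> [-54, 44] -> [-54, 44] -> -10
  [13, 15, 11, -32, -45] -> [8, 10, 6, -37, -50] -> [8, 10, 6, -37] -> [-37] -> [-36] -> [-36] -> -36

-46; -62; 0; 20; -10; -36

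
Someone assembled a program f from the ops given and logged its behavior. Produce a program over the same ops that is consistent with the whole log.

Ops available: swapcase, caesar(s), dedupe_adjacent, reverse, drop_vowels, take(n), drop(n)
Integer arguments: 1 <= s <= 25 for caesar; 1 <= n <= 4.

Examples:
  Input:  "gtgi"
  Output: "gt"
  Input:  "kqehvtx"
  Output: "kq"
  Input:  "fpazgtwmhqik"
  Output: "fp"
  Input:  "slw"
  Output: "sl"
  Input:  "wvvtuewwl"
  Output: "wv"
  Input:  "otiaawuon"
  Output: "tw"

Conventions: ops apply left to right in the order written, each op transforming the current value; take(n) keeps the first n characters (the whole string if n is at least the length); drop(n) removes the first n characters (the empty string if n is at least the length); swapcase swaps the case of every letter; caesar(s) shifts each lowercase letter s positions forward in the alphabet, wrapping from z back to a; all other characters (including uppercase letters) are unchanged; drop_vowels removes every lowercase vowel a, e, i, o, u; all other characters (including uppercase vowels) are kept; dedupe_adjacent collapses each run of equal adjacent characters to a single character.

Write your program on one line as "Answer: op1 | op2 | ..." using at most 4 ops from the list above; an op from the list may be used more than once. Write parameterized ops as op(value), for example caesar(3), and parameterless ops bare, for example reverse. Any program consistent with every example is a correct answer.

drop_vowels | dedupe_adjacent | take(3) | take(2)

Check, running the answer program on each example:
  "gtgi" -> "gtg" -> "gtg" -> "gtg" -> "gt"
  "kqehvtx" -> "kqhvtx" -> "kqhvtx" -> "kqh" -> "kq"
  "fpazgtwmhqik" -> "fpzgtwmhqk" -> "fpzgtwmhqk" -> "fpz" -> "fp"
  "slw" -> "slw" -> "slw" -> "slw" -> "sl"
  "wvvtuewwl" -> "wvvtwwl" -> "wvtwl" -> "wvt" -> "wv"
  "otiaawuon" -> "twn" -> "twn" -> "twn" -> "tw"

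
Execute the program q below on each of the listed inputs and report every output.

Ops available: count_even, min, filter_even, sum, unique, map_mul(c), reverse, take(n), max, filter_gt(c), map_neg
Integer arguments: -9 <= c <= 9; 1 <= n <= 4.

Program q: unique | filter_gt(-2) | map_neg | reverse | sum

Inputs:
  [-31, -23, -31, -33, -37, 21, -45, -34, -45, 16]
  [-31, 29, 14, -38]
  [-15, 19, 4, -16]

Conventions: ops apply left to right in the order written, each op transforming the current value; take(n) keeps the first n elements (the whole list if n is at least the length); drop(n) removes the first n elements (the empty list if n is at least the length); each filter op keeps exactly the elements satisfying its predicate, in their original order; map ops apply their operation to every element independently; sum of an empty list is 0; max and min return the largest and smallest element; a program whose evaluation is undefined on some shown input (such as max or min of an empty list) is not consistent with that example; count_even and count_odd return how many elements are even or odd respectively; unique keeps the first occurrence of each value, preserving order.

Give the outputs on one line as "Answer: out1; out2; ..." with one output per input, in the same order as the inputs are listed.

Execution, op by op:
  [-31, -23, -31, -33, -37, 21, -45, -34, -45, 16] -> [-31, -23, -33, -37, 21, -45, -34, 16] -> [21, 16] -> [-21, -16] -> [-16, -21] -> -37
  [-31, 29, 14, -38] -> [-31, 29, 14, -38] -> [29, 14] -> [-29, -14] -> [-14, -29] -> -43
  [-15, 19, 4, -16] -> [-15, 19, 4, -16] -> [19, 4] -> [-19, -4] -> [-4, -19] -> -23

-37; -43; -23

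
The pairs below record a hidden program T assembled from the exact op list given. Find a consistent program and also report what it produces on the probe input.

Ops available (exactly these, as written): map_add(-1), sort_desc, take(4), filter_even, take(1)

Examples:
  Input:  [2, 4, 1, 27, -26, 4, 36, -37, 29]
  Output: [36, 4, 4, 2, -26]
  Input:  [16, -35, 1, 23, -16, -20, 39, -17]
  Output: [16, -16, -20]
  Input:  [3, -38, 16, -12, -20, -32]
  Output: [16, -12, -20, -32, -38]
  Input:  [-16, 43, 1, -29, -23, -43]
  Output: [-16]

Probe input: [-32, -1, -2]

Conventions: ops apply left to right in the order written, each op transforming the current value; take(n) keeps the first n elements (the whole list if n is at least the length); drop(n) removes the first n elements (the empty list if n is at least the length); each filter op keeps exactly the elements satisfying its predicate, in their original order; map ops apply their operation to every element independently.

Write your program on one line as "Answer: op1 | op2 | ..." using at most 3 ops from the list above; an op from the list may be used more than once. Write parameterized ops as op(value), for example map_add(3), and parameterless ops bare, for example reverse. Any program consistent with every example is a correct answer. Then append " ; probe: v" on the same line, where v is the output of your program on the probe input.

filter_even | sort_desc ; probe: [-2, -32]

Check, running the answer program on each example:
  [2, 4, 1, 27, -26, 4, 36, -37, 29] -> [2, 4, -26, 4, 36] -> [36, 4, 4, 2, -26]
  [16, -35, 1, 23, -16, -20, 39, -17] -> [16, -16, -20] -> [16, -16, -20]
  [3, -38, 16, -12, -20, -32] -> [-38, 16, -12, -20, -32] -> [16, -12, -20, -32, -38]
  [-16, 43, 1, -29, -23, -43] -> [-16] -> [-16]
  probe: [-32, -1, -2] -> [-32, -2] -> [-2, -32]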